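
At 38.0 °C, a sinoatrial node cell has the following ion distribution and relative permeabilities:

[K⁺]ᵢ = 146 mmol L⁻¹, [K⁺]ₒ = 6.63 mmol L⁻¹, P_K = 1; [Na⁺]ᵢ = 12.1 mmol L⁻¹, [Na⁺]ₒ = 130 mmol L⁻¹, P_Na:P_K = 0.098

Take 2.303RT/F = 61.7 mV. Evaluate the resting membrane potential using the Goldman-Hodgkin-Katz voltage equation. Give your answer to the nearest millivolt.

-54 mV

Vm = 61.7 · log₁₀[(Σ P·[cation]ₒ + Σ P·[anion]ᵢ) / (Σ P·[cation]ᵢ + Σ P·[anion]ₒ)]
Numerator = 1×6.63 + 0.098×130 = 19.37
Denominator = 1×146 + 0.098×12.1 = 147.2
Vm = 61.7 · log₁₀(0.1316) = 61.7 × (-0.8807) = -54.34 mV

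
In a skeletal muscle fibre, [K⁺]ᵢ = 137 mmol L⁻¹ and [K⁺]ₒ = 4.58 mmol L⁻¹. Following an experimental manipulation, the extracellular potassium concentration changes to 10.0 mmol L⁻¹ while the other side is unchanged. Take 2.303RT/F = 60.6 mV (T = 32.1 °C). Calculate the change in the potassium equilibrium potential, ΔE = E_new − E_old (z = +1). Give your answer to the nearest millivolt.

21 mV

E_old = (60.6/1)·log₁₀(4.58/137) = -89.44 mV
E_new = (60.6/1)·log₁₀(10.0/137) = -68.89 mV
ΔE = -68.89 − (-89.44) = 20.55 mV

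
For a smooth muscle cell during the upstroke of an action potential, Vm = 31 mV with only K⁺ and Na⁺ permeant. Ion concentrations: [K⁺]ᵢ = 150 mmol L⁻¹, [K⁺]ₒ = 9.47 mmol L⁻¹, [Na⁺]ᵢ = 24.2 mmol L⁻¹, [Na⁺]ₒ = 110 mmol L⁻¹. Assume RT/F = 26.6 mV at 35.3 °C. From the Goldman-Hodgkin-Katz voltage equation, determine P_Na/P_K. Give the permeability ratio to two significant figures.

Let α = P_Na/P_K. GHK: Vm = 26.6·ln[(Kₒ + α·Naₒ)/(Kᵢ + α·Naᵢ)].
e^(Vm/26.6) = e^(31.0/26.6) = 3.2072
So 3.2072·(Kᵢ + α·Naᵢ) = Kₒ + α·Naₒ → α = (3.2072·150.0 − 9.47) / (110.0 − 3.2072·24.2)
α = (481.1 − 9.47) / (110.0 − 77.62) = 471.6/32.38 = 14.56

15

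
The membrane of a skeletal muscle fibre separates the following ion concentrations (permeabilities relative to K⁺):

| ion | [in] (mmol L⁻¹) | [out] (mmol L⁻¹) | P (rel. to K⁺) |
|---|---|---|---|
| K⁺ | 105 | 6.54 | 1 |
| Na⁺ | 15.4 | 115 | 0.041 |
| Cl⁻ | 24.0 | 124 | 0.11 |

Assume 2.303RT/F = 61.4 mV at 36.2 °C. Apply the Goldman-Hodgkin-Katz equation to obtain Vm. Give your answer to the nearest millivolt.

-57 mV

Vm = 61.4 · log₁₀[(Σ P·[cation]ₒ + Σ P·[anion]ᵢ) / (Σ P·[cation]ᵢ + Σ P·[anion]ₒ)]
Numerator = 1×6.54 + 0.041×115 + 0.11×24.0 = 13.89
Denominator = 1×105 + 0.041×15.4 + 0.11×124 = 119.3
Vm = 61.4 · log₁₀(0.1165) = 61.4 × (-0.9337) = -57.33 mV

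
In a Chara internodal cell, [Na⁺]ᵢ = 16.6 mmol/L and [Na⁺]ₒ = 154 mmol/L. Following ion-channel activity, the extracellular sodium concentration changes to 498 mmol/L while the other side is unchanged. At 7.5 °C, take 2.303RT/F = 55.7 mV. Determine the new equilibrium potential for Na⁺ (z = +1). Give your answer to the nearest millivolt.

After the shift: [Na⁺]_out = 498, [Na⁺]_in = 16.6 mmol/L.
E_new = (55.7/1)·log₁₀(498/16.6) = 55.70 · (1.4771) = 82.28 mV

82 mV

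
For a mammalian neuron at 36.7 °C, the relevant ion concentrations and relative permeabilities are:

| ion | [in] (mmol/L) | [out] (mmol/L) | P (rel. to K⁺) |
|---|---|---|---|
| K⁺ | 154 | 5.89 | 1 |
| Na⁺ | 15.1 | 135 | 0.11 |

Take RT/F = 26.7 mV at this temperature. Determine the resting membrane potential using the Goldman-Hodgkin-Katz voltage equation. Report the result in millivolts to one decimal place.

-53.8 mV

Vm = 26.7 · ln[(Σ P·[cation]ₒ + Σ P·[anion]ᵢ) / (Σ P·[cation]ᵢ + Σ P·[anion]ₒ)]
Numerator = 1×5.89 + 0.11×135 = 20.74
Denominator = 1×154 + 0.11×15.1 = 155.7
Vm = 26.7 · ln(0.13324) = 26.7 × (-2.0156) = -53.82 mV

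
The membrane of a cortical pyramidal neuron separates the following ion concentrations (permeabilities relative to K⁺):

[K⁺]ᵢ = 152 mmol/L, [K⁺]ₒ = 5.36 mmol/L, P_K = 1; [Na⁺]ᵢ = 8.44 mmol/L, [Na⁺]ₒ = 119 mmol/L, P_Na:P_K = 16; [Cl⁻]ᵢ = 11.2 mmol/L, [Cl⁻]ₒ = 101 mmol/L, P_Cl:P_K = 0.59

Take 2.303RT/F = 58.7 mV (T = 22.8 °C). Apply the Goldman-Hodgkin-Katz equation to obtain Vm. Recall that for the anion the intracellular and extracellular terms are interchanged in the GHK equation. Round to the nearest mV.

Vm = 58.7 · log₁₀[(Σ P·[cation]ₒ + Σ P·[anion]ᵢ) / (Σ P·[cation]ᵢ + Σ P·[anion]ₒ)]
Numerator = 1×5.36 + 16×119 + 0.59×11.2 = 1916
Denominator = 1×152 + 16×8.44 + 0.59×101 = 346.6
Vm = 58.7 · log₁₀(5.5274) = 58.7 × (0.7425) = 43.59 mV

44 mV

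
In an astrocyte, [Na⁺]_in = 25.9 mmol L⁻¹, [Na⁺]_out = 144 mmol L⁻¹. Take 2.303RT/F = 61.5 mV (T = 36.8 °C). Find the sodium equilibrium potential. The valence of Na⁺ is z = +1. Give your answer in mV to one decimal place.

45.8 mV

E = (61.5/z) · log₁₀([Na⁺]_out/[Na⁺]_in) with z = +1.
= (61.5/1) · log₁₀(144/25.9) = 61.50 · log₁₀(5.56)
= 61.50 · (0.7451) = 45.82 mV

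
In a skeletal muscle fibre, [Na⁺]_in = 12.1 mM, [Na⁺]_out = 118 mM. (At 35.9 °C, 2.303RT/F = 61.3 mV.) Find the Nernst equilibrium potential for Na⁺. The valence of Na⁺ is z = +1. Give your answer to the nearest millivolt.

E = (61.3/z) · log₁₀([Na⁺]_out/[Na⁺]_in) with z = +1.
= (61.3/1) · log₁₀(118/12.1) = 61.30 · log₁₀(9.752)
= 61.30 · (0.9891) = 60.63 mV

61 mV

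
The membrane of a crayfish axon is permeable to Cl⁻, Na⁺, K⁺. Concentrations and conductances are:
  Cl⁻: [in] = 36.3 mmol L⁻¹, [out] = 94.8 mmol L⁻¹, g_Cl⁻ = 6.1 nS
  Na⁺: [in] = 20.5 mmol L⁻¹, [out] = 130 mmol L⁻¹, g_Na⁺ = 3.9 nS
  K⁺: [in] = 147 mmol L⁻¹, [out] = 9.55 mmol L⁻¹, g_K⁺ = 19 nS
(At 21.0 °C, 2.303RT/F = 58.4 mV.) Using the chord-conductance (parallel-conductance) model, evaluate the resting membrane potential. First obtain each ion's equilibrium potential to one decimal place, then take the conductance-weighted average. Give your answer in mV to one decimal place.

E_Cl⁻ = (58.4/-1)·log₁₀(94.8/36.3) = -24.3 mV
E_Na⁺ = (58.4/1)·log₁₀(130/20.5) = 46.8 mV
E_K⁺ = (58.4/1)·log₁₀(9.55/147) = -69.3 mV
Vm = (Σ gᵢEᵢ)/(Σ gᵢ) = (6.1·-24.3 + 3.9·46.8 + 19·-69.3) / (6.1 + 3.9 + 19)
= -1282.41 / 29 = -44.22 mV

-44.2 mV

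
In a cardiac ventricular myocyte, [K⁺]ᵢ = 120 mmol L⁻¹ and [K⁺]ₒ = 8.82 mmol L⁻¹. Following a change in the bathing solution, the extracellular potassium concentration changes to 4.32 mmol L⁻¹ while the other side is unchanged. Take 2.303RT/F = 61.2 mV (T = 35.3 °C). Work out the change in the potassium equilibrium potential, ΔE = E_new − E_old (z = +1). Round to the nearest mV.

-19 mV

E_old = (61.2/1)·log₁₀(8.82/120) = -69.38 mV
E_new = (61.2/1)·log₁₀(4.32/120) = -88.35 mV
ΔE = -88.35 − (-69.38) = -18.97 mV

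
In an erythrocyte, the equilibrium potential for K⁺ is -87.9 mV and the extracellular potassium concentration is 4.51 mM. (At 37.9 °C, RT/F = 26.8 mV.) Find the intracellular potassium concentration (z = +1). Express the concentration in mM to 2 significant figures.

120 mM

Nernst: E = (26.8/1) · ln([out]/[in]), so ln([out]/[in]) = -87.9 × 1 / 26.8 = -3.2799.
[out]/[in] = e^(-3.2799) = 0.03763.
[in] = 4.51 / 0.03763 = 119.8 mM.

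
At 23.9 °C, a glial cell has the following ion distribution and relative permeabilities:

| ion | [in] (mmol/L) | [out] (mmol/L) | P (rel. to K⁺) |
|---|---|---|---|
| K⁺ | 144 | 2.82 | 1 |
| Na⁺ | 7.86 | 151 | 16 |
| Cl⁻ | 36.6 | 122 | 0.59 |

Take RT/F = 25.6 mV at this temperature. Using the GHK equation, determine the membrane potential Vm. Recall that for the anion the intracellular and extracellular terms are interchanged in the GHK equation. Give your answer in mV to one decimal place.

50.3 mV

Vm = 25.6 · ln[(Σ P·[cation]ₒ + Σ P·[anion]ᵢ) / (Σ P·[cation]ᵢ + Σ P·[anion]ₒ)]
Numerator = 1×2.82 + 16×151 + 0.59×36.6 = 2440
Denominator = 1×144 + 16×7.86 + 0.59×122 = 341.7
Vm = 25.6 · ln(7.1411) = 25.6 × (1.9659) = 50.33 mV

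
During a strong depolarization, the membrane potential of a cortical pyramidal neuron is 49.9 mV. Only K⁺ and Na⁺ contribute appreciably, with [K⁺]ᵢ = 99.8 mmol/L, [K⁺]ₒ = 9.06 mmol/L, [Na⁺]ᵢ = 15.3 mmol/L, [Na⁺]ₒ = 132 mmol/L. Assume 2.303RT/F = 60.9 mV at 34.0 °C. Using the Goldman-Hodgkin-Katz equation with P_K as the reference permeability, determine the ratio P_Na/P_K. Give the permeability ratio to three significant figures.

Let α = P_Na/P_K. GHK: Vm = 60.9·log₁₀[(Kₒ + α·Naₒ)/(Kᵢ + α·Naᵢ)].
10^(Vm/60.9) = 10^(49.9/60.9) = 6.5974
So 6.5974·(Kᵢ + α·Naᵢ) = Kₒ + α·Naₒ → α = (6.5974·99.8 − 9.06) / (132.0 − 6.5974·15.3)
α = (658.4 − 9.06) / (132.0 − 100.9) = 649.4/31.06 = 20.91

20.9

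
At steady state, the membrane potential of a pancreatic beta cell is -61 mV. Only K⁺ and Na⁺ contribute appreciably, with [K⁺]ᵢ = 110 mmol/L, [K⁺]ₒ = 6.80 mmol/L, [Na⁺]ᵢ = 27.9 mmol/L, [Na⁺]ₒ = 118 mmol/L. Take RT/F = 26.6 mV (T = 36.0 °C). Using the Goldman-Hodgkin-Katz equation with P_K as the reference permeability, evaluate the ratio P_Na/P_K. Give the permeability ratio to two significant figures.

0.037

Let α = P_Na/P_K. GHK: Vm = 26.6·ln[(Kₒ + α·Naₒ)/(Kᵢ + α·Naᵢ)].
e^(Vm/26.6) = e^(-61.0/26.6) = 0.10094
So 0.10094·(Kᵢ + α·Naᵢ) = Kₒ + α·Naₒ → α = (0.10094·110.0 − 6.8) / (118.0 − 0.10094·27.9)
α = (11.1 − 6.8) / (118.0 − 2.816) = 4.303/115.2 = 0.03736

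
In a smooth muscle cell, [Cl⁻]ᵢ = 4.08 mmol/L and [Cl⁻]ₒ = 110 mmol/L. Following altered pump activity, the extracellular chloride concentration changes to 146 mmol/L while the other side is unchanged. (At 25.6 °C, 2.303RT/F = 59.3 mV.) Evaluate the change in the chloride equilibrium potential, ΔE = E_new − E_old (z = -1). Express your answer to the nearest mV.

E_old = (59.3/-1)·log₁₀(110/4.08) = -84.84 mV
E_new = (59.3/-1)·log₁₀(146/4.08) = -92.13 mV
ΔE = -92.13 − (-84.84) = -7.29 mV

-7 mV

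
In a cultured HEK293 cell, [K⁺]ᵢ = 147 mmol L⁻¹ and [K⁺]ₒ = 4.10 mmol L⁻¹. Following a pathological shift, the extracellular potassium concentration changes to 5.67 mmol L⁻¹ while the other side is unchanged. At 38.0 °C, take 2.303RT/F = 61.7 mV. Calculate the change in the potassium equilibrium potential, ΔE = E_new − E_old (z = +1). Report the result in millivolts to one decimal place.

E_old = (61.7/1)·log₁₀(4.10/147) = -95.91 mV
E_new = (61.7/1)·log₁₀(5.67/147) = -87.23 mV
ΔE = -87.23 − (-95.91) = 8.69 mV

8.7 mV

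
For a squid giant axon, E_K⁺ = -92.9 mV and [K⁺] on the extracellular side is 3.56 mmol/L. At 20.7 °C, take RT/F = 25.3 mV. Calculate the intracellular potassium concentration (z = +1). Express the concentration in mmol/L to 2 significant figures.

Nernst: E = (25.3/1) · ln([out]/[in]), so ln([out]/[in]) = -92.9 × 1 / 25.3 = -3.6719.
[out]/[in] = e^(-3.6719) = 0.02543.
[in] = 3.56 / 0.02543 = 140 mmol/L.

140 mmol/L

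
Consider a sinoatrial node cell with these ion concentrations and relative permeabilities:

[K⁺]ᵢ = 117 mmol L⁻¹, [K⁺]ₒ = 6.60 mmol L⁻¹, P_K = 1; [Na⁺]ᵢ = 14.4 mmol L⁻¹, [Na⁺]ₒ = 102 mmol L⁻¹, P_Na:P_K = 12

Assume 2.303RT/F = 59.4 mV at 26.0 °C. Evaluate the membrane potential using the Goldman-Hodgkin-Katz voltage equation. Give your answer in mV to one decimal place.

37.3 mV

Vm = 59.4 · log₁₀[(Σ P·[cation]ₒ + Σ P·[anion]ᵢ) / (Σ P·[cation]ᵢ + Σ P·[anion]ₒ)]
Numerator = 1×6.60 + 12×102 = 1231
Denominator = 1×117 + 12×14.4 = 289.8
Vm = 59.4 · log₁₀(4.2464) = 59.4 × (0.6280) = 37.30 mV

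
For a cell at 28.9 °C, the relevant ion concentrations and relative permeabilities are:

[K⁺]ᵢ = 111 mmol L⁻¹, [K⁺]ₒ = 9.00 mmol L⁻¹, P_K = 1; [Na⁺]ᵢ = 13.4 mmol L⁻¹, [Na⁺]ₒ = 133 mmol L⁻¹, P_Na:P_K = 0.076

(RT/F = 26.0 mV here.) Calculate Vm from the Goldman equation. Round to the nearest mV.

Vm = 26.0 · ln[(Σ P·[cation]ₒ + Σ P·[anion]ᵢ) / (Σ P·[cation]ᵢ + Σ P·[anion]ₒ)]
Numerator = 1×9.00 + 0.076×133 = 19.11
Denominator = 1×111 + 0.076×13.4 = 112
Vm = 26.0 · ln(0.17058) = 26.0 × (-1.7686) = -45.98 mV

-46 mV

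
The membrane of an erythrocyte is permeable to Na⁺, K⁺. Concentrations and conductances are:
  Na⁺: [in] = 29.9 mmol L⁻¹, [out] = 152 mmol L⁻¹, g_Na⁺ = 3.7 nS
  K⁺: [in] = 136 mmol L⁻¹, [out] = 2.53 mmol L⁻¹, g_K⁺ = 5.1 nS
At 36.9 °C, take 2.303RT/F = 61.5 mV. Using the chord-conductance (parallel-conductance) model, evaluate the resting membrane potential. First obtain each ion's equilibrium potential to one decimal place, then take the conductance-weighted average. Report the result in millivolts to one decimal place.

-43.4 mV

E_Na⁺ = (61.5/1)·log₁₀(152/29.9) = 43.4 mV
E_K⁺ = (61.5/1)·log₁₀(2.53/136) = -106.4 mV
Vm = (Σ gᵢEᵢ)/(Σ gᵢ) = (3.7·43.4 + 5.1·-106.4) / (3.7 + 5.1)
= -382.06 / 8.8 = -43.42 mV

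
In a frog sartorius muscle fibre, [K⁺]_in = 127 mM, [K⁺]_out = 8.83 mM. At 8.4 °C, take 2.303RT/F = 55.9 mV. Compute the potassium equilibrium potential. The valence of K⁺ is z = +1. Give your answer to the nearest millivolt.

-65 mV

E = (55.9/z) · log₁₀([K⁺]_out/[K⁺]_in) with z = +1.
= (55.9/1) · log₁₀(8.83/127) = 55.90 · log₁₀(0.06953)
= 55.90 · (-1.1578) = -64.72 mV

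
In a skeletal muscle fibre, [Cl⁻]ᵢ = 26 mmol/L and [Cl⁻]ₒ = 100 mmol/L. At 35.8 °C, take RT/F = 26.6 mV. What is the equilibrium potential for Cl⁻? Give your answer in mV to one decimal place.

-35.8 mV

E = (26.6/z) · ln([Cl⁻]_out/[Cl⁻]_in) with z = -1.
For an anion, dividing by z = -1 reverses the sign.
= (26.6/-1) · ln(100/26) = -26.60 · ln(3.846)
= -26.60 · (1.3471) = -35.83 mV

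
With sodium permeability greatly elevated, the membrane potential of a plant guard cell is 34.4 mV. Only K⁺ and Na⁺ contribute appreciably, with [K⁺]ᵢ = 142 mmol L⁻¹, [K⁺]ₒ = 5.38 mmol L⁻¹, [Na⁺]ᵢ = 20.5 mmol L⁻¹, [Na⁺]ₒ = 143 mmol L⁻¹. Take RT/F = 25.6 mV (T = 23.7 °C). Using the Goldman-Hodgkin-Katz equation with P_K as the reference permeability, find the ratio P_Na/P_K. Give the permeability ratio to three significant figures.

8.37

Let α = P_Na/P_K. GHK: Vm = 25.6·ln[(Kₒ + α·Naₒ)/(Kᵢ + α·Naᵢ)].
e^(Vm/25.6) = e^(34.4/25.6) = 3.8334
So 3.8334·(Kᵢ + α·Naᵢ) = Kₒ + α·Naₒ → α = (3.8334·142.0 − 5.38) / (143.0 − 3.8334·20.5)
α = (544.3 − 5.38) / (143.0 − 78.58) = 539/64.42 = 8.367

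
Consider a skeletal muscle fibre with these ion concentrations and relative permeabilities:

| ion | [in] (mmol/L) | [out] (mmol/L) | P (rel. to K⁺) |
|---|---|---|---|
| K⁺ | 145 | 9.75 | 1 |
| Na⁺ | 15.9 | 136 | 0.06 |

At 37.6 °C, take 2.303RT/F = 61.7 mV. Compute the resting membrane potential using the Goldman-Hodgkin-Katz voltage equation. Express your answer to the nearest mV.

-56 mV

Vm = 61.7 · log₁₀[(Σ P·[cation]ₒ + Σ P·[anion]ᵢ) / (Σ P·[cation]ᵢ + Σ P·[anion]ₒ)]
Numerator = 1×9.75 + 0.06×136 = 17.91
Denominator = 1×145 + 0.06×15.9 = 146
Vm = 61.7 · log₁₀(0.12271) = 61.7 × (-0.9111) = -56.22 mV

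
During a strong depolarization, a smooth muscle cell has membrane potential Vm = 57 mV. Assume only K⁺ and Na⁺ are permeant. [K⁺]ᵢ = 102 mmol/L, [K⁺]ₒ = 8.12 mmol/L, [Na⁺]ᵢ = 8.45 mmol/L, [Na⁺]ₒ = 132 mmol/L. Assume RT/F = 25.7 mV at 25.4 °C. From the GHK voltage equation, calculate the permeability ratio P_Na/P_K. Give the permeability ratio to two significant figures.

Let α = P_Na/P_K. GHK: Vm = 25.7·ln[(Kₒ + α·Naₒ)/(Kᵢ + α·Naᵢ)].
e^(Vm/25.7) = e^(57.0/25.7) = 9.188
So 9.188·(Kᵢ + α·Naᵢ) = Kₒ + α·Naₒ → α = (9.188·102.0 − 8.12) / (132.0 − 9.188·8.45)
α = (937.2 − 8.12) / (132.0 − 77.64) = 929.1/54.36 = 17.09

17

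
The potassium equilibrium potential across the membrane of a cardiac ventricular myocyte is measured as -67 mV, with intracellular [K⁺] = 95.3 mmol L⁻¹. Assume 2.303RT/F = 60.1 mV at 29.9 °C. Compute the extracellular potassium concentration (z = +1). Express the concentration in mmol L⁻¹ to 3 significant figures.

7.32 mmol L⁻¹

Nernst: E = (60.1/1) · log₁₀([out]/[in]), so log₁₀([out]/[in]) = -67.0 × 1 / 60.1 = -1.1148.
[out]/[in] = 10^(-1.1148) = 0.07677.
[out] = 0.07677 × 95.3 = 7.316 mmol L⁻¹.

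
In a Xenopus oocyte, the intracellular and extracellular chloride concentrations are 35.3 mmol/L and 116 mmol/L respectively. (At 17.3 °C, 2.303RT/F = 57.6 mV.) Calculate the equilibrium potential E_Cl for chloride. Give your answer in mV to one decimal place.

E = (57.6/z) · log₁₀([Cl⁻]_out/[Cl⁻]_in) with z = -1.
For an anion, dividing by z = -1 reverses the sign.
= (57.6/-1) · log₁₀(116/35.3) = -57.60 · log₁₀(3.286)
= -57.60 · (0.5167) = -29.76 mV

-29.8 mV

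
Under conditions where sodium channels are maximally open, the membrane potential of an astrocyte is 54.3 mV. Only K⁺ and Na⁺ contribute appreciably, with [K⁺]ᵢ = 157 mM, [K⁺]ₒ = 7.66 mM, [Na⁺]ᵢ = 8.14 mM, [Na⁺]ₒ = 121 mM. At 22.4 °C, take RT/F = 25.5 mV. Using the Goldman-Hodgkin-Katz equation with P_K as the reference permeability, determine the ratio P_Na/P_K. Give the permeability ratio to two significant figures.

25

Let α = P_Na/P_K. GHK: Vm = 25.5·ln[(Kₒ + α·Naₒ)/(Kᵢ + α·Naᵢ)].
e^(Vm/25.5) = e^(54.3/25.5) = 8.4099
So 8.4099·(Kᵢ + α·Naᵢ) = Kₒ + α·Naₒ → α = (8.4099·157.0 − 7.66) / (121.0 − 8.4099·8.14)
α = (1320 − 7.66) / (121.0 − 68.46) = 1313/52.54 = 24.98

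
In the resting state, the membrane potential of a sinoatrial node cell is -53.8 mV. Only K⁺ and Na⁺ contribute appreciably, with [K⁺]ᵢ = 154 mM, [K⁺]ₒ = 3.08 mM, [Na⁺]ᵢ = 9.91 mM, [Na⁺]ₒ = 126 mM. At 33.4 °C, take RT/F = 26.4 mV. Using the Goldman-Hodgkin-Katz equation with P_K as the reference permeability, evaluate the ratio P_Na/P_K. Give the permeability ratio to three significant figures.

Let α = P_Na/P_K. GHK: Vm = 26.4·ln[(Kₒ + α·Naₒ)/(Kᵢ + α·Naᵢ)].
e^(Vm/26.4) = e^(-53.8/26.4) = 0.1303
So 0.1303·(Kᵢ + α·Naᵢ) = Kₒ + α·Naₒ → α = (0.1303·154.0 − 3.08) / (126.0 − 0.1303·9.91)
α = (20.07 − 3.08) / (126.0 − 1.291) = 16.99/124.7 = 0.1362

0.136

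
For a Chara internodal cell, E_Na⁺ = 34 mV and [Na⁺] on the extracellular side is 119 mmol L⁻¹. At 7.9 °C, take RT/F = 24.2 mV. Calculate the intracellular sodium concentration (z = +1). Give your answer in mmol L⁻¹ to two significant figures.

Nernst: E = (24.2/1) · ln([out]/[in]), so ln([out]/[in]) = 34.0 × 1 / 24.2 = 1.4050.
[out]/[in] = e^(1.4050) = 4.075.
[in] = 119 / 4.075 = 29.2 mmol L⁻¹.

29 mmol L⁻¹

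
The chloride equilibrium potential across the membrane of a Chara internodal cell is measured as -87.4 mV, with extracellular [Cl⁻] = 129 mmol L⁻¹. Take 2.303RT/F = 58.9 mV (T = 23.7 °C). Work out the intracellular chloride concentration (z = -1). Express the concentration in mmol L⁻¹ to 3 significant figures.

Nernst: E = (58.9/-1) · log₁₀([out]/[in]), so log₁₀([out]/[in]) = -87.4 × -1 / 58.9 = 1.4839.
[out]/[in] = 10^(1.4839) = 30.47.
[in] = 129 / 30.47 = 4.234 mmol L⁻¹.

4.23 mmol L⁻¹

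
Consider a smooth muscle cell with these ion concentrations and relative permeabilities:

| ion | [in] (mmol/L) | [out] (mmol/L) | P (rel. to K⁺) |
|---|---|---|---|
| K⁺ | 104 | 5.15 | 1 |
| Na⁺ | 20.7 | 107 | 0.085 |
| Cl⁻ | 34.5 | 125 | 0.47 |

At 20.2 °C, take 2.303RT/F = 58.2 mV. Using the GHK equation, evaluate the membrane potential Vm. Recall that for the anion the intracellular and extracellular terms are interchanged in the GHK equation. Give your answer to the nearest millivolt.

Vm = 58.2 · log₁₀[(Σ P·[cation]ₒ + Σ P·[anion]ᵢ) / (Σ P·[cation]ᵢ + Σ P·[anion]ₒ)]
Numerator = 1×5.15 + 0.085×107 + 0.47×34.5 = 30.46
Denominator = 1×104 + 0.085×20.7 + 0.47×125 = 164.5
Vm = 58.2 · log₁₀(0.18516) = 58.2 × (-0.7325) = -42.63 mV

-43 mV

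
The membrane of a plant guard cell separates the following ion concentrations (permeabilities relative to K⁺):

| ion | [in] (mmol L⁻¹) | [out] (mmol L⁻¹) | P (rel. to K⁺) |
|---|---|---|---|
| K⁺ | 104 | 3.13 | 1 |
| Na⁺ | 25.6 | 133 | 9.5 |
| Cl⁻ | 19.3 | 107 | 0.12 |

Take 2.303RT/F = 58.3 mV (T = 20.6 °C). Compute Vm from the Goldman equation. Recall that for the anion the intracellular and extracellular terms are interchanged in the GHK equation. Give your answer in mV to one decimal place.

31.9 mV

Vm = 58.3 · log₁₀[(Σ P·[cation]ₒ + Σ P·[anion]ᵢ) / (Σ P·[cation]ᵢ + Σ P·[anion]ₒ)]
Numerator = 1×3.13 + 9.5×133 + 0.12×19.3 = 1269
Denominator = 1×104 + 9.5×25.6 + 0.12×107 = 360
Vm = 58.3 · log₁₀(3.5245) = 58.3 × (0.5471) = 31.90 mV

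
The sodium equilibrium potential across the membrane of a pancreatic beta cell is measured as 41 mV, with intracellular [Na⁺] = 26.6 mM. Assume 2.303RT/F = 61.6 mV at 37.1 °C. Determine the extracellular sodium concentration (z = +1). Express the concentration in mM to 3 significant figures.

123 mM

Nernst: E = (61.6/1) · log₁₀([out]/[in]), so log₁₀([out]/[in]) = 41.0 × 1 / 61.6 = 0.6656.
[out]/[in] = 10^(0.6656) = 4.63.
[out] = 4.63 × 26.6 = 123.2 mM.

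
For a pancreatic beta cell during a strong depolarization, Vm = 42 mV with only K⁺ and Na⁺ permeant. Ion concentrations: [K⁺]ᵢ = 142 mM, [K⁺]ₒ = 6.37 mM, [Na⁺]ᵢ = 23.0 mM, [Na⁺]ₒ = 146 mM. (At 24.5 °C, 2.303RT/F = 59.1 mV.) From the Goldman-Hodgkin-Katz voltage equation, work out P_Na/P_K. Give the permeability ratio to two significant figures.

26

Let α = P_Na/P_K. GHK: Vm = 59.1·log₁₀[(Kₒ + α·Naₒ)/(Kᵢ + α·Naᵢ)].
10^(Vm/59.1) = 10^(42.0/59.1) = 5.1364
So 5.1364·(Kᵢ + α·Naᵢ) = Kₒ + α·Naₒ → α = (5.1364·142.0 − 6.37) / (146.0 − 5.1364·23.0)
α = (729.4 − 6.37) / (146.0 − 118.1) = 723/27.86 = 25.95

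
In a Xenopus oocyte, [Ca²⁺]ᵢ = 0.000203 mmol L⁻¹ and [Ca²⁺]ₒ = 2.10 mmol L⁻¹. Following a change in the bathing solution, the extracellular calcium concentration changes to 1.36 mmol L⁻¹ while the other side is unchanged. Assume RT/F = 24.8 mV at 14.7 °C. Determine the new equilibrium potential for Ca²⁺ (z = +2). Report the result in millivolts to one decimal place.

After the shift: [Ca²⁺]_out = 1.36, [Ca²⁺]_in = 0.000203 mmol L⁻¹.
E_new = (24.8/2)·ln(1.36/0.000203) = 12.40 · (8.8098) = 109.24 mV

109.2 mV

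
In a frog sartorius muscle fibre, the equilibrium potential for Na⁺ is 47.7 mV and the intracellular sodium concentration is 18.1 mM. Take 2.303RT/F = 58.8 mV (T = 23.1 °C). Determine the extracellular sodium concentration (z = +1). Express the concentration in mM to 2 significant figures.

120 mM

Nernst: E = (58.8/1) · log₁₀([out]/[in]), so log₁₀([out]/[in]) = 47.7 × 1 / 58.8 = 0.8112.
[out]/[in] = 10^(0.8112) = 6.475.
[out] = 6.475 × 18.1 = 117.2 mM.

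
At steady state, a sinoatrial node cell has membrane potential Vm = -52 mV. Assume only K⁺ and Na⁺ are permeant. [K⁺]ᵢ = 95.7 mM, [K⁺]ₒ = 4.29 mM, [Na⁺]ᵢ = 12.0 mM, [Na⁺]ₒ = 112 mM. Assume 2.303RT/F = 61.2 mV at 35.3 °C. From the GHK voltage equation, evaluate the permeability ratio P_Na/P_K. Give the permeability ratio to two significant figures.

Let α = P_Na/P_K. GHK: Vm = 61.2·log₁₀[(Kₒ + α·Naₒ)/(Kᵢ + α·Naᵢ)].
10^(Vm/61.2) = 10^(-52.0/61.2) = 0.14136
So 0.14136·(Kᵢ + α·Naᵢ) = Kₒ + α·Naₒ → α = (0.14136·95.7 − 4.29) / (112.0 − 0.14136·12.0)
α = (13.53 − 4.29) / (112.0 − 1.696) = 9.238/110.3 = 0.08375

0.084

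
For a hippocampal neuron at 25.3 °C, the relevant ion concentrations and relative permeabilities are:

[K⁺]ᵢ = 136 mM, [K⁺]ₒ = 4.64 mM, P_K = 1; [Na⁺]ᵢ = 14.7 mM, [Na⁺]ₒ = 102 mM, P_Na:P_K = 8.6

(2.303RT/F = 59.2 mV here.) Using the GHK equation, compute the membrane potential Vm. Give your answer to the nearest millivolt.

Vm = 59.2 · log₁₀[(Σ P·[cation]ₒ + Σ P·[anion]ᵢ) / (Σ P·[cation]ᵢ + Σ P·[anion]ₒ)]
Numerator = 1×4.64 + 8.6×102 = 881.8
Denominator = 1×136 + 8.6×14.7 = 262.4
Vm = 59.2 · log₁₀(3.3604) = 59.2 × (0.5264) = 31.16 mV

31 mV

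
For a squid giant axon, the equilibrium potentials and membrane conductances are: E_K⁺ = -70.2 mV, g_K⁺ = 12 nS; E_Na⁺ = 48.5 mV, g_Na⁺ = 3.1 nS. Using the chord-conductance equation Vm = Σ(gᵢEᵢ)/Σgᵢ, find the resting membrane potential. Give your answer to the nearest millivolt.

Σ gᵢEᵢ = 12·(-70.2) + 3.1·(48.5) = -692.05
Σ gᵢ = 12 + 3.1 = 15.1
Vm = -692.05 / 15.1 = -45.83 mV

-46 mV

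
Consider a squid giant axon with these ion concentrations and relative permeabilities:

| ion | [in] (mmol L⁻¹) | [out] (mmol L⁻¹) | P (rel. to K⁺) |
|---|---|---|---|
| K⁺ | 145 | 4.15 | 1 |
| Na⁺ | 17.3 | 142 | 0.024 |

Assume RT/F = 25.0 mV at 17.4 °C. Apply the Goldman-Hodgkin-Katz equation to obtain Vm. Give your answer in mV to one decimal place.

Vm = 25.0 · ln[(Σ P·[cation]ₒ + Σ P·[anion]ᵢ) / (Σ P·[cation]ᵢ + Σ P·[anion]ₒ)]
Numerator = 1×4.15 + 0.024×142 = 7.558
Denominator = 1×145 + 0.024×17.3 = 145.4
Vm = 25.0 · ln(0.051975) = 25.0 × (-2.9570) = -73.92 mV

-73.9 mV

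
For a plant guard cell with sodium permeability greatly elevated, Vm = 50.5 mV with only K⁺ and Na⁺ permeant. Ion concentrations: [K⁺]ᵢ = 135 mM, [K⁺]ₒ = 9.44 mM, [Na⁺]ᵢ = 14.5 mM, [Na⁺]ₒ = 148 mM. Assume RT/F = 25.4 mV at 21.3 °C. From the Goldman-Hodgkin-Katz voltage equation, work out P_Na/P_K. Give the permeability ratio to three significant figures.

23.2

Let α = P_Na/P_K. GHK: Vm = 25.4·ln[(Kₒ + α·Naₒ)/(Kᵢ + α·Naᵢ)].
e^(Vm/25.4) = e^(50.5/25.4) = 7.3023
So 7.3023·(Kᵢ + α·Naᵢ) = Kₒ + α·Naₒ → α = (7.3023·135.0 − 9.44) / (148.0 − 7.3023·14.5)
α = (985.8 − 9.44) / (148.0 − 105.9) = 976.4/42.12 = 23.18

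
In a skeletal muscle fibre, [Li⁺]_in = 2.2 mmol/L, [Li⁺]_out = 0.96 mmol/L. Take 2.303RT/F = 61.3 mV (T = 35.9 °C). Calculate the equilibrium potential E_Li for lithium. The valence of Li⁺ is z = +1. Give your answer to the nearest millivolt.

E = (61.3/z) · log₁₀([Li⁺]_out/[Li⁺]_in) with z = +1.
= (61.3/1) · log₁₀(0.96/2.2) = 61.30 · log₁₀(0.4364)
= 61.30 · (-0.3602) = -22.08 mV

-22 mV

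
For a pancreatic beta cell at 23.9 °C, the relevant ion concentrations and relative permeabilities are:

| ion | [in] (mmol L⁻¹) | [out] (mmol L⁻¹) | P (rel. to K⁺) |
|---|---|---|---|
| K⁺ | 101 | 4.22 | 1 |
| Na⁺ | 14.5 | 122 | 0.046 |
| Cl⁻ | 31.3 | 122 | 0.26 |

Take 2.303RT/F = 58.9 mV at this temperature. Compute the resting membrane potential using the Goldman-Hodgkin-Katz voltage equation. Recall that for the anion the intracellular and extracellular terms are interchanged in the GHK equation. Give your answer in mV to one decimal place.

Vm = 58.9 · log₁₀[(Σ P·[cation]ₒ + Σ P·[anion]ᵢ) / (Σ P·[cation]ᵢ + Σ P·[anion]ₒ)]
Numerator = 1×4.22 + 0.046×122 + 0.26×31.3 = 17.97
Denominator = 1×101 + 0.046×14.5 + 0.26×122 = 133.4
Vm = 58.9 · log₁₀(0.13472) = 58.9 × (-0.8706) = -51.28 mV

-51.3 mV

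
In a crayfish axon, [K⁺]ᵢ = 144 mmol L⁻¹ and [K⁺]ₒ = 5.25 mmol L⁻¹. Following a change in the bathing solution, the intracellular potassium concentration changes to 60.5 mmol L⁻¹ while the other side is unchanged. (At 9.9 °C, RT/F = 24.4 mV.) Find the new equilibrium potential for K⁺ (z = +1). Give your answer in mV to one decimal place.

After the shift: [K⁺]_out = 5.25, [K⁺]_in = 60.5 mmol L⁻¹.
E_new = (24.4/1)·ln(5.25/60.5) = 24.40 · (-2.4444) = -59.64 mV

-59.6 mV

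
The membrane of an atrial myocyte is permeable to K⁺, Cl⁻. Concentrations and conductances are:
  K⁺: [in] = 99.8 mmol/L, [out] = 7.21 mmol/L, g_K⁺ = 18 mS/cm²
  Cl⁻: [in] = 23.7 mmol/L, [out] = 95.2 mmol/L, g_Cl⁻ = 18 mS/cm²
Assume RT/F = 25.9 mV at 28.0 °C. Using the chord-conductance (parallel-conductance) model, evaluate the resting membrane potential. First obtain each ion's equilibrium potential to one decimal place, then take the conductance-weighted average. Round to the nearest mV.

-52 mV

E_K⁺ = (25.9/1)·ln(7.21/99.8) = -68.1 mV
E_Cl⁻ = (25.9/-1)·ln(95.2/23.7) = -36.0 mV
Vm = (Σ gᵢEᵢ)/(Σ gᵢ) = (18·-68.1 + 18·-36.0) / (18 + 18)
= -1873.80 / 36 = -52.05 mV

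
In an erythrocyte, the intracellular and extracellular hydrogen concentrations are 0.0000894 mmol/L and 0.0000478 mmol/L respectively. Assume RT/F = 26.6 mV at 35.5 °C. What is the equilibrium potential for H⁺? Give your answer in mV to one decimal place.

-16.7 mV

E = (26.6/z) · ln([H⁺]_out/[H⁺]_in) with z = +1.
= (26.6/1) · ln(0.0000478/0.0000894) = 26.60 · ln(0.5347)
= 26.60 · (-0.6261) = -16.65 mV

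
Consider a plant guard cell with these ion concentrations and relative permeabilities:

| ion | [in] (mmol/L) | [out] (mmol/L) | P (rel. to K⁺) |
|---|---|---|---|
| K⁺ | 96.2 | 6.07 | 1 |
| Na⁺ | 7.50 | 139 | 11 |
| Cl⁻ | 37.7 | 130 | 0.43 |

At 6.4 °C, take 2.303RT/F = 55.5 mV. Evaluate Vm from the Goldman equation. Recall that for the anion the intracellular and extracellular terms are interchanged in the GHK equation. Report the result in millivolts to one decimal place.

45.5 mV

Vm = 55.5 · log₁₀[(Σ P·[cation]ₒ + Σ P·[anion]ᵢ) / (Σ P·[cation]ᵢ + Σ P·[anion]ₒ)]
Numerator = 1×6.07 + 11×139 + 0.43×37.7 = 1551
Denominator = 1×96.2 + 11×7.50 + 0.43×130 = 234.6
Vm = 55.5 · log₁₀(6.6125) = 55.5 × (0.8204) = 45.53 mV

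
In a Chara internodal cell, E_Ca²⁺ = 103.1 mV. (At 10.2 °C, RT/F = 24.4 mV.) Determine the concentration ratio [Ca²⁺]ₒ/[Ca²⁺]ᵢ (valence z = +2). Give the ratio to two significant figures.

ln([out]/[in]) = E·z/(24.4) = 103.1 × 2 / 24.4 = 8.4508
[out]/[in] = e^(8.4508) = 4679

4700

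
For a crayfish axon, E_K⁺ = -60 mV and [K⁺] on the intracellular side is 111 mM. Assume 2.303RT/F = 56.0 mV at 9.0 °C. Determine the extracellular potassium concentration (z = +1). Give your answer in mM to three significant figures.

Nernst: E = (56.0/1) · log₁₀([out]/[in]), so log₁₀([out]/[in]) = -60.0 × 1 / 56.0 = -1.0714.
[out]/[in] = 10^(-1.0714) = 0.08483.
[out] = 0.08483 × 111 = 9.417 mM.

9.42 mM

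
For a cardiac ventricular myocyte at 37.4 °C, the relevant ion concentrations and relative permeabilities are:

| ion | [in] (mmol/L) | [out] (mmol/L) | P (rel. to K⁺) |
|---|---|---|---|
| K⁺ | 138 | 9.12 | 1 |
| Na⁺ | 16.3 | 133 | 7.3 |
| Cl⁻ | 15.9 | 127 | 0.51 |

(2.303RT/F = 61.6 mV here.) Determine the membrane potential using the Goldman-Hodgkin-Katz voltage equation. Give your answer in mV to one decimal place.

Vm = 61.6 · log₁₀[(Σ P·[cation]ₒ + Σ P·[anion]ᵢ) / (Σ P·[cation]ᵢ + Σ P·[anion]ₒ)]
Numerator = 1×9.12 + 7.3×133 + 0.51×15.9 = 988.1
Denominator = 1×138 + 7.3×16.3 + 0.51×127 = 321.8
Vm = 61.6 · log₁₀(3.071) = 61.6 × (0.4873) = 30.02 mV

30.0 mV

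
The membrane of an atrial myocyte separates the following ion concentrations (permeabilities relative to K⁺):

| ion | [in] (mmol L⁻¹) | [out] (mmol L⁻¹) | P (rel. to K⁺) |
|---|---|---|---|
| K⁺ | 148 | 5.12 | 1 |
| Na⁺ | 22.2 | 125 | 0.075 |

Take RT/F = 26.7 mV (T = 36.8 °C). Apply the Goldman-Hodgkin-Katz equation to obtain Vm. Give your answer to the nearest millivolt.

Vm = 26.7 · ln[(Σ P·[cation]ₒ + Σ P·[anion]ᵢ) / (Σ P·[cation]ᵢ + Σ P·[anion]ₒ)]
Numerator = 1×5.12 + 0.075×125 = 14.5
Denominator = 1×148 + 0.075×22.2 = 149.7
Vm = 26.7 · ln(0.09685) = 26.7 × (-2.3346) = -62.33 mV

-62 mV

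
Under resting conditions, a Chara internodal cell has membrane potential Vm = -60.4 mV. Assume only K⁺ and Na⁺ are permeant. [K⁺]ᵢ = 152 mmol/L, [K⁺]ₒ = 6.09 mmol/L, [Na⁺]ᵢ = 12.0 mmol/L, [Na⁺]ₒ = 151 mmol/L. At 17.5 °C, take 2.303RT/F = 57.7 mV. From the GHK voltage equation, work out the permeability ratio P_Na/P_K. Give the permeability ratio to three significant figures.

0.0504

Let α = P_Na/P_K. GHK: Vm = 57.7·log₁₀[(Kₒ + α·Naₒ)/(Kᵢ + α·Naᵢ)].
10^(Vm/57.7) = 10^(-60.4/57.7) = 0.089786
So 0.089786·(Kᵢ + α·Naᵢ) = Kₒ + α·Naₒ → α = (0.089786·152.0 − 6.09) / (151.0 − 0.089786·12.0)
α = (13.65 − 6.09) / (151.0 − 1.077) = 7.557/149.9 = 0.05041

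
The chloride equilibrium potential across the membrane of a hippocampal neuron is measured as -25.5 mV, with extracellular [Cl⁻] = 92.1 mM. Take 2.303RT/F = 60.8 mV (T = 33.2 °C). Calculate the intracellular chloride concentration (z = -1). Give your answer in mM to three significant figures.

35.1 mM

Nernst: E = (60.8/-1) · log₁₀([out]/[in]), so log₁₀([out]/[in]) = -25.5 × -1 / 60.8 = 0.4194.
[out]/[in] = 10^(0.4194) = 2.627.
[in] = 92.1 / 2.627 = 35.06 mM.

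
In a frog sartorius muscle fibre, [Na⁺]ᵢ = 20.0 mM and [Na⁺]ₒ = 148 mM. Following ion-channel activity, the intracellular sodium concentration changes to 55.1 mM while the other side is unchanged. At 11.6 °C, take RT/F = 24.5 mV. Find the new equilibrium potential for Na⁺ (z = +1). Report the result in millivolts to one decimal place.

24.2 mV

After the shift: [Na⁺]_out = 148, [Na⁺]_in = 55.1 mM.
E_new = (24.5/1)·ln(148/55.1) = 24.50 · (0.9881) = 24.21 mV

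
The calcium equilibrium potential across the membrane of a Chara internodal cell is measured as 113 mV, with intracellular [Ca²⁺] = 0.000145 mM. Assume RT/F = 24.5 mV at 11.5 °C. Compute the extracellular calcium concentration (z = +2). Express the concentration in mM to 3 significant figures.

1.47 mM

Nernst: E = (24.5/2) · ln([out]/[in]), so ln([out]/[in]) = 113.0 × 2 / 24.5 = 9.2245.
[out]/[in] = e^(9.2245) = 1.014e+04.
[out] = 1.014e+04 × 0.000145 = 1.471 mM.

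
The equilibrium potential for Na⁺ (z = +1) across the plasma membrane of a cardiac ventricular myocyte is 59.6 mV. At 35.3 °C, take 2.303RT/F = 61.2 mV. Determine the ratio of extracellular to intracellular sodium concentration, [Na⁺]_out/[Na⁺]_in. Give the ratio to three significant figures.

log₁₀([out]/[in]) = E·z/(61.2) = 59.6 × 1 / 61.2 = 0.9739
[out]/[in] = 10^(0.9739) = 9.416

9.42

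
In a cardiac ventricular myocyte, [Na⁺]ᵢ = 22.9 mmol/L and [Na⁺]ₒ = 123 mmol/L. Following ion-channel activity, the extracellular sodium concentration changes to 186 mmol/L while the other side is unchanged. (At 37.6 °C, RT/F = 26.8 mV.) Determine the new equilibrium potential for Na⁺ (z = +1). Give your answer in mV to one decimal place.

56.1 mV

After the shift: [Na⁺]_out = 186, [Na⁺]_in = 22.9 mmol/L.
E_new = (26.8/1)·ln(186/22.9) = 26.80 · (2.0946) = 56.14 mV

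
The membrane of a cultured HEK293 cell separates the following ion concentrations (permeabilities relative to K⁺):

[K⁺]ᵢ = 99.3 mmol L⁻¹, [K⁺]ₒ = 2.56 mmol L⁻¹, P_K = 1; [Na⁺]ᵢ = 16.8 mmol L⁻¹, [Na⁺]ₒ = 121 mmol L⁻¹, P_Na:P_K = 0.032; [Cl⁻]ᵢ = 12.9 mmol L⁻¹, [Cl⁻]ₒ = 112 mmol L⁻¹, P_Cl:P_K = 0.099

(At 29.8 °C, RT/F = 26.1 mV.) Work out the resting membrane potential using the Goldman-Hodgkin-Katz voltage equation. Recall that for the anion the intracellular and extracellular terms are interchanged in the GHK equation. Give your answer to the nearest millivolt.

Vm = 26.1 · ln[(Σ P·[cation]ₒ + Σ P·[anion]ᵢ) / (Σ P·[cation]ᵢ + Σ P·[anion]ₒ)]
Numerator = 1×2.56 + 0.032×121 + 0.099×12.9 = 7.709
Denominator = 1×99.3 + 0.032×16.8 + 0.099×112 = 110.9
Vm = 26.1 · ln(0.069498) = 26.1 × (-2.6665) = -69.59 mV

-70 mV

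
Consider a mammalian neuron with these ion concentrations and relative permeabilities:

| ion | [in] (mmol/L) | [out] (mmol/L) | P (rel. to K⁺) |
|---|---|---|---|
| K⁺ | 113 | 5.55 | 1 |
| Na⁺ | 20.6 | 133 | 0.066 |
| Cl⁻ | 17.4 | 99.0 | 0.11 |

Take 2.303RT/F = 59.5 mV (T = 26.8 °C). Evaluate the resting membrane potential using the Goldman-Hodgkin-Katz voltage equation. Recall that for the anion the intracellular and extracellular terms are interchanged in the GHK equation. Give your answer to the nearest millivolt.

-53 mV

Vm = 59.5 · log₁₀[(Σ P·[cation]ₒ + Σ P·[anion]ᵢ) / (Σ P·[cation]ᵢ + Σ P·[anion]ₒ)]
Numerator = 1×5.55 + 0.066×133 + 0.11×17.4 = 16.24
Denominator = 1×113 + 0.066×20.6 + 0.11×99.0 = 125.2
Vm = 59.5 · log₁₀(0.12968) = 59.5 × (-0.8871) = -52.78 mV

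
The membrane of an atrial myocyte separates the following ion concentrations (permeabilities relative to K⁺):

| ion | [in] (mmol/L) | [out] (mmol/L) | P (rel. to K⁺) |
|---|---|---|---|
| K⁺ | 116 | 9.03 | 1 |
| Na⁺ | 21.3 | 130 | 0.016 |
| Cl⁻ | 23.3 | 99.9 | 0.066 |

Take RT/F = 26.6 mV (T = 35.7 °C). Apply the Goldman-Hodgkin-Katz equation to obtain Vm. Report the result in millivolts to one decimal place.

-60.5 mV

Vm = 26.6 · ln[(Σ P·[cation]ₒ + Σ P·[anion]ᵢ) / (Σ P·[cation]ᵢ + Σ P·[anion]ₒ)]
Numerator = 1×9.03 + 0.016×130 + 0.066×23.3 = 12.65
Denominator = 1×116 + 0.016×21.3 + 0.066×99.9 = 122.9
Vm = 26.6 · ln(0.10288) = 26.6 × (-2.2742) = -60.49 mV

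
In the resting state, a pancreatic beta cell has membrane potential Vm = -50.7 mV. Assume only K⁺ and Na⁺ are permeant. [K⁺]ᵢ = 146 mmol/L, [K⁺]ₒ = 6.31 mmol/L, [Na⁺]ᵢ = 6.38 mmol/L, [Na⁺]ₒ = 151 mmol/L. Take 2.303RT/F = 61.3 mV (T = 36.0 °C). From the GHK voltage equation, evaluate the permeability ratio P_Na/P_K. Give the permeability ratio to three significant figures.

0.103

Let α = P_Na/P_K. GHK: Vm = 61.3·log₁₀[(Kₒ + α·Naₒ)/(Kᵢ + α·Naᵢ)].
10^(Vm/61.3) = 10^(-50.7/61.3) = 0.14891
So 0.14891·(Kᵢ + α·Naᵢ) = Kₒ + α·Naₒ → α = (0.14891·146.0 − 6.31) / (151.0 − 0.14891·6.38)
α = (21.74 − 6.31) / (151.0 − 0.95) = 15.43/150 = 0.1028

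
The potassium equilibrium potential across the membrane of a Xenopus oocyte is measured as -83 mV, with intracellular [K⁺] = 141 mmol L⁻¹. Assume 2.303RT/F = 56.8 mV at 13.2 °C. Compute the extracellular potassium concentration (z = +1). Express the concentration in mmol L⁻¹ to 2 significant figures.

4.9 mmol L⁻¹

Nernst: E = (56.8/1) · log₁₀([out]/[in]), so log₁₀([out]/[in]) = -83.0 × 1 / 56.8 = -1.4613.
[out]/[in] = 10^(-1.4613) = 0.03457.
[out] = 0.03457 × 141 = 4.875 mmol L⁻¹.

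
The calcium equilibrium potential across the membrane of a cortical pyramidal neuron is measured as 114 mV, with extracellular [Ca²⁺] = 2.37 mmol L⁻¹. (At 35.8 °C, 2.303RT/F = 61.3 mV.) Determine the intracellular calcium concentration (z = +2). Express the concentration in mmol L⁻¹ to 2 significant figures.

0.00045 mmol L⁻¹

Nernst: E = (61.3/2) · log₁₀([out]/[in]), so log₁₀([out]/[in]) = 114.0 × 2 / 61.3 = 3.7194.
[out]/[in] = 10^(3.7194) = 5241.
[in] = 2.37 / 5241 = 0.0004522 mmol L⁻¹.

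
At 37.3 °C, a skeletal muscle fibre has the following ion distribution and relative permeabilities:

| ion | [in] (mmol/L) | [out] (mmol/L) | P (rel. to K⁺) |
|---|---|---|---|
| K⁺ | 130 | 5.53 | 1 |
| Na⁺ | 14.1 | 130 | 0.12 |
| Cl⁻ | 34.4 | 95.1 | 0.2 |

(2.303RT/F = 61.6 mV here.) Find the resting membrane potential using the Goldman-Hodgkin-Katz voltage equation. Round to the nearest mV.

Vm = 61.6 · log₁₀[(Σ P·[cation]ₒ + Σ P·[anion]ᵢ) / (Σ P·[cation]ᵢ + Σ P·[anion]ₒ)]
Numerator = 1×5.53 + 0.12×130 + 0.2×34.4 = 28.01
Denominator = 1×130 + 0.12×14.1 + 0.2×95.1 = 150.7
Vm = 61.6 · log₁₀(0.18585) = 61.6 × (-0.7308) = -45.02 mV

-45 mV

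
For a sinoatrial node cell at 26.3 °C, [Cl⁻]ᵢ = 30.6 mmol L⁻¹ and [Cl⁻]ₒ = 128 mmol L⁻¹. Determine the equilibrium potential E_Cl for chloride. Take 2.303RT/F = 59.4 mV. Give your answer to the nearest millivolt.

-37 mV

E = (59.4/z) · log₁₀([Cl⁻]_out/[Cl⁻]_in) with z = -1.
For an anion, dividing by z = -1 reverses the sign.
= (59.4/-1) · log₁₀(128/30.6) = -59.40 · log₁₀(4.183)
= -59.40 · (0.6215) = -36.92 mV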